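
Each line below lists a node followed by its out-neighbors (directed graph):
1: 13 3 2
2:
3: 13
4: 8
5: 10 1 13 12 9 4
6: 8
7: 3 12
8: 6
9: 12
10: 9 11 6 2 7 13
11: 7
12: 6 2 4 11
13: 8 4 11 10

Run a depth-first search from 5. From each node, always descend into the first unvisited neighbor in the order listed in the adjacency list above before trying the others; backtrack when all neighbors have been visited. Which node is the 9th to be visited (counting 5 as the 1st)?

11

Visit 5
5 → 10
10 → 9
9 → 12
12 → 6
6 → 8
12 → 2
12 → 4
12 → 11
11 → 7
7 → 3
3 → 13
5 → 1

Visit order: 5, 10, 9, 12, 6, 8, 2, 4, 11, 7, 3, 13, 1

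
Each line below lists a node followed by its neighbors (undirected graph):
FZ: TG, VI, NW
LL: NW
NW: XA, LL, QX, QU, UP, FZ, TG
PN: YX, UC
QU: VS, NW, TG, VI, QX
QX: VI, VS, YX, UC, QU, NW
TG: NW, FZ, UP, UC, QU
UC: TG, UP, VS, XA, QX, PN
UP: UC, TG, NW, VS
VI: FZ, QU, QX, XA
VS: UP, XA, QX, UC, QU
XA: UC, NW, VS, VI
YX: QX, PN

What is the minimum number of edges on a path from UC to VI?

Level 0: UC
Level 1: PN, QX, TG, UP, VS, XA
Level 2: FZ, NW, QU, VI, YX
Level 3: LL
VI first appears at level 2.

2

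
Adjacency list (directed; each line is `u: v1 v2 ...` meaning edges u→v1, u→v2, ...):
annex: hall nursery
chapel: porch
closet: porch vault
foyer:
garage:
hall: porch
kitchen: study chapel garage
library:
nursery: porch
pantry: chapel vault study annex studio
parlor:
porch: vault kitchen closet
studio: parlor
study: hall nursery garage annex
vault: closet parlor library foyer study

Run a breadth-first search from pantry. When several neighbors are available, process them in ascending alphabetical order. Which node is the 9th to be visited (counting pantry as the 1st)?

porch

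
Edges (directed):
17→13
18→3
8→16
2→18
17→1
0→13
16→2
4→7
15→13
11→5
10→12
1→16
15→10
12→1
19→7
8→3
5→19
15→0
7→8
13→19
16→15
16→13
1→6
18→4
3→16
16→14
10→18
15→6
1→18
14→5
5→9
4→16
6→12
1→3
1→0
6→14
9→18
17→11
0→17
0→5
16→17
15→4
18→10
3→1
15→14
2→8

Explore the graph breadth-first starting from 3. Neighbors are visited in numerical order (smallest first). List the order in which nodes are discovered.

3 1 16 0 6 18 2 13 14 15 17 5 12 4 10 8 19 11 9 7

Visit 3; enqueue 1, 16 → queue [1, 16]
Visit 1; enqueue 0, 6, 18 → queue [16, 0, 6, 18]
Visit 16; enqueue 2, 13, 14, 15, 17 → queue [0, 6, 18, 2, 13, 14, 15, 17]
Visit 0; enqueue 5 → queue [6, 18, 2, 13, 14, 15, 17, 5]
Visit 6; enqueue 12 → queue [18, 2, 13, 14, 15, 17, 5, 12]
Visit 18; enqueue 4, 10 → queue [2, 13, 14, 15, 17, 5, 12, 4, 10]
Visit 2; enqueue 8 → queue [13, 14, 15, 17, 5, 12, 4, 10, 8]
Visit 13; enqueue 19 → queue [14, 15, 17, 5, 12, 4, 10, 8, 19]
Visit 14 → queue [15, 17, 5, 12, 4, 10, 8, 19]
Visit 15 → queue [17, 5, 12, 4, 10, 8, 19]
Visit 17; enqueue 11 → queue [5, 12, 4, 10, 8, 19, 11]
Visit 5; enqueue 9 → queue [12, 4, 10, 8, 19, 11, 9]
Visit 12 → queue [4, 10, 8, 19, 11, 9]
Visit 4; enqueue 7 → queue [10, 8, 19, 11, 9, 7]
Visit 10 → queue [8, 19, 11, 9, 7]
Visit 8 → queue [19, 11, 9, 7]
Visit 19 → queue [11, 9, 7]
Visit 11 → queue [9, 7]
Visit 9 → queue [7]
Visit 7 → queue []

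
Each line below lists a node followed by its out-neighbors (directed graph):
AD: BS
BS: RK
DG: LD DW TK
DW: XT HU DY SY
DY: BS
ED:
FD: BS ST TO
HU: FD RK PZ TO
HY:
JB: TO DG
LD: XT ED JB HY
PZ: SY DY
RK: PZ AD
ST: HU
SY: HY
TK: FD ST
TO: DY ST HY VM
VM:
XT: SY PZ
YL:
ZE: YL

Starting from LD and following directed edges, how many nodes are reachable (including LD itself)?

19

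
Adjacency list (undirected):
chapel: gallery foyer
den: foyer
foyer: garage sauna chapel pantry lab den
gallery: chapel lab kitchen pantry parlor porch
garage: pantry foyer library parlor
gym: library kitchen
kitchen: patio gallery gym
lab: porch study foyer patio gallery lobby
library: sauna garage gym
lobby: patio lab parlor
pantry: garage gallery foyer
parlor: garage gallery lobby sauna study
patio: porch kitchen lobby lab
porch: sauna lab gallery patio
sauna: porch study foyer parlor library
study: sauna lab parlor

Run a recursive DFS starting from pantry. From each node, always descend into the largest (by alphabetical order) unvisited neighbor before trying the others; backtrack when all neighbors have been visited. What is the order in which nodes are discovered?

Visit pantry
pantry → garage
garage → parlor
parlor → study
study → sauna
sauna → porch
porch → patio
patio → lobby
lobby → lab
lab → gallery
gallery → kitchen
kitchen → gym
gym → library
gallery → chapel
chapel → foyer
foyer → den

pantry, garage, parlor, study, sauna, porch, patio, lobby, lab, gallery, kitchen, gym, library, chapel, foyer, den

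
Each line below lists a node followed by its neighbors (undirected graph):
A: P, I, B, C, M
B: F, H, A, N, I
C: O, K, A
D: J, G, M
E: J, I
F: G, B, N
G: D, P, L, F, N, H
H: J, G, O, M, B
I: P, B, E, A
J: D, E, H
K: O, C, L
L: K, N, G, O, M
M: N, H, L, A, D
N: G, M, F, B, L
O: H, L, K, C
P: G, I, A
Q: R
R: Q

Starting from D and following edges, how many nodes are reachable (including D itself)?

BFS from D visits: D, J, G, M, E, H, P, L, F, N, A, I, O, B, K, C
Reachable nodes: 16 of 18 total.

16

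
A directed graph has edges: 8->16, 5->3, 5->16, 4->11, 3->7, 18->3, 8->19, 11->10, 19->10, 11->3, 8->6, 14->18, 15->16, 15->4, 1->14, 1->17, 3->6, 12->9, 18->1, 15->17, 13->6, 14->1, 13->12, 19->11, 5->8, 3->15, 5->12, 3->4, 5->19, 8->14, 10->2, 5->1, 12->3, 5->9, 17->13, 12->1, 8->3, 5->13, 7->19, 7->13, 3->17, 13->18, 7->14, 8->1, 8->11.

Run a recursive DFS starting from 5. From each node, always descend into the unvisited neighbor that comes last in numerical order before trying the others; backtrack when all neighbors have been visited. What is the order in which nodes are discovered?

Visit 5
5 → 19
19 → 11
11 → 10
10 → 2
11 → 3
3 → 17
17 → 13
13 → 18
18 → 1
1 → 14
13 → 12
12 → 9
13 → 6
3 → 15
15 → 16
15 → 4
3 → 7
5 → 8

5 → 19 → 11 → 10 → 2 → 3 → 17 → 13 → 18 → 1 → 14 → 12 → 9 → 6 → 15 → 16 → 4 → 7 → 8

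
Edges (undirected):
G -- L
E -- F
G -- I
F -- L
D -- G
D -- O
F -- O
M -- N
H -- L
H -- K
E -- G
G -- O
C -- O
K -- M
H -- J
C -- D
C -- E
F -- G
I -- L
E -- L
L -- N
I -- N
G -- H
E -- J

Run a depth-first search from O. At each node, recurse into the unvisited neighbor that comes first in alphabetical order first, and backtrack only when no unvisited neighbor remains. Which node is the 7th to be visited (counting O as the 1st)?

L

Visit O
O → C
C → D
D → G
G → E
E → F
F → L
L → H
H → J
H → K
K → M
M → N
N → I

Visit order: O, C, D, G, E, F, L, H, J, K, M, N, I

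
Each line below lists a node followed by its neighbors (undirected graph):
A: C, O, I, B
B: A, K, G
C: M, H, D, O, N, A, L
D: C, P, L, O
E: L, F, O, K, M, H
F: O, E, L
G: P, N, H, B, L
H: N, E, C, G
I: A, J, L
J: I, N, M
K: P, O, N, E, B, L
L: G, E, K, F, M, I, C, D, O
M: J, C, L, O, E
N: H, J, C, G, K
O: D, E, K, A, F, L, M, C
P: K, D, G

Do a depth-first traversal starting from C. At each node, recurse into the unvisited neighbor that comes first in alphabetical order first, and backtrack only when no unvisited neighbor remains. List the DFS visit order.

C -> A -> B -> G -> H -> E -> F -> L -> D -> O -> K -> N -> J -> I -> M -> P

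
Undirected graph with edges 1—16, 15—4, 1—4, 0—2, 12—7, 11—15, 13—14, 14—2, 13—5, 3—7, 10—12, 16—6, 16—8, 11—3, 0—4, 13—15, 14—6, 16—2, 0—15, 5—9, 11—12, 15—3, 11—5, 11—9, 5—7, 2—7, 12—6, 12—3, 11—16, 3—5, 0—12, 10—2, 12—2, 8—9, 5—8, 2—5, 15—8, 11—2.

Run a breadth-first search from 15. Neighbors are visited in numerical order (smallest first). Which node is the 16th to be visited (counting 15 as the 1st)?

Visit 15; enqueue 0, 3, 4, 8, 11, 13 → queue [0, 3, 4, 8, 11, 13]
Visit 0; enqueue 2, 12 → queue [3, 4, 8, 11, 13, 2, 12]
Visit 3; enqueue 5, 7 → queue [4, 8, 11, 13, 2, 12, 5, 7]
Visit 4; enqueue 1 → queue [8, 11, 13, 2, 12, 5, 7, 1]
Visit 8; enqueue 9, 16 → queue [11, 13, 2, 12, 5, 7, 1, 9, 16]
Visit 11 → queue [13, 2, 12, 5, 7, 1, 9, 16]
Visit 13; enqueue 14 → queue [2, 12, 5, 7, 1, 9, 16, 14]
Visit 2; enqueue 10 → queue [12, 5, 7, 1, 9, 16, 14, 10]
Visit 12; enqueue 6 → queue [5, 7, 1, 9, 16, 14, 10, 6]
Visit 5 → queue [7, 1, 9, 16, 14, 10, 6]
Visit 7 → queue [1, 9, 16, 14, 10, 6]
Visit 1 → queue [9, 16, 14, 10, 6]
Visit 9 → queue [16, 14, 10, 6]
Visit 16 → queue [14, 10, 6]
Visit 14 → queue [10, 6]
Visit 10 → queue [6]
Visit 6 → queue []

Visit order: 15, 0, 3, 4, 8, 11, 13, 2, 12, 5, 7, 1, 9, 16, 14, 10, 6

10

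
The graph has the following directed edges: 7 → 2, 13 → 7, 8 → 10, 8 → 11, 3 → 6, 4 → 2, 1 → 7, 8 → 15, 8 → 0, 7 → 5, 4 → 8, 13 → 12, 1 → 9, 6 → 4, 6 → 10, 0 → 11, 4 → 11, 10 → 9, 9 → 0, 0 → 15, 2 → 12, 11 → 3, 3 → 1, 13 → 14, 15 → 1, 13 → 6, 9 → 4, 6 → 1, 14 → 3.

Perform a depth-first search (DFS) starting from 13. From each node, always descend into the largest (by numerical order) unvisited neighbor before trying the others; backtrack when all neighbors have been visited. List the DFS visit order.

13 → 14 → 3 → 6 → 10 → 9 → 4 → 11 → 8 → 15 → 1 → 7 → 5 → 2 → 12 → 0

Visit 13
13 → 14
14 → 3
3 → 6
6 → 10
10 → 9
9 → 4
4 → 11
4 → 8
8 → 15
15 → 1
1 → 7
7 → 5
7 → 2
2 → 12
8 → 0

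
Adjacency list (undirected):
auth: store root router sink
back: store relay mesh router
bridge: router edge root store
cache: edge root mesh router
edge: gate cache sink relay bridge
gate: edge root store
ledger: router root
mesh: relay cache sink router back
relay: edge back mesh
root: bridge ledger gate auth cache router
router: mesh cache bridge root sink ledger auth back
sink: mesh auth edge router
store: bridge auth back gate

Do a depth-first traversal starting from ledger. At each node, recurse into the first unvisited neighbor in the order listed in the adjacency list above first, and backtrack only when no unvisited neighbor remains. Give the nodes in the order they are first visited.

ledger, router, mesh, relay, edge, gate, root, bridge, store, auth, sink, back, cache

Visit ledger
ledger → router
router → mesh
mesh → relay
relay → edge
edge → gate
gate → root
root → bridge
bridge → store
store → auth
auth → sink
store → back
root → cache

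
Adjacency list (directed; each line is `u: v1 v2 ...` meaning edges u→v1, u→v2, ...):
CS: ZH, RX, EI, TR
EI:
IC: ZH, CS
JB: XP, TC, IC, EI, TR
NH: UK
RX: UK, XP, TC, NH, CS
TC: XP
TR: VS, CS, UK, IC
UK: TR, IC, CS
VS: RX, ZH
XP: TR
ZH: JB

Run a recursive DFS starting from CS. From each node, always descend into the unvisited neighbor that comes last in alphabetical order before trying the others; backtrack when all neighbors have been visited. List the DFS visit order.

CS, ZH, JB, XP, TR, VS, RX, UK, IC, TC, NH, EI

Visit CS
CS → ZH
ZH → JB
JB → XP
XP → TR
TR → VS
VS → RX
RX → UK
UK → IC
RX → TC
RX → NH
JB → EI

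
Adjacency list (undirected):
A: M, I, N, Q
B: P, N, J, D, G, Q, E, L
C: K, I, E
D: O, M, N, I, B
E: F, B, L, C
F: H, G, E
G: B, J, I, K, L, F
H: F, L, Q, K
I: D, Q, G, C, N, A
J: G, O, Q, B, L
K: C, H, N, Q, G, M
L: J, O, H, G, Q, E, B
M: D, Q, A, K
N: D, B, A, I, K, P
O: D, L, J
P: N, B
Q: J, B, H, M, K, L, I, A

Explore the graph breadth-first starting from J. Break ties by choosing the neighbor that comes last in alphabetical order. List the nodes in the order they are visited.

Visit J; enqueue Q, O, L, G, B → queue [Q, O, L, G, B]
Visit Q; enqueue M, K, I, H, A → queue [O, L, G, B, M, K, I, H, A]
Visit O; enqueue D → queue [L, G, B, M, K, I, H, A, D]
Visit L; enqueue E → queue [G, B, M, K, I, H, A, D, E]
Visit G; enqueue F → queue [B, M, K, I, H, A, D, E, F]
Visit B; enqueue P, N → queue [M, K, I, H, A, D, E, F, P, N]
Visit M → queue [K, I, H, A, D, E, F, P, N]
Visit K; enqueue C → queue [I, H, A, D, E, F, P, N, C]
Visit I → queue [H, A, D, E, F, P, N, C]
Visit H → queue [A, D, E, F, P, N, C]
Visit A → queue [D, E, F, P, N, C]
Visit D → queue [E, F, P, N, C]
Visit E → queue [F, P, N, C]
Visit F → queue [P, N, C]
Visit P → queue [N, C]
Visit N → queue [C]
Visit C → queue []

J Q O L G B M K I H A D E F P N C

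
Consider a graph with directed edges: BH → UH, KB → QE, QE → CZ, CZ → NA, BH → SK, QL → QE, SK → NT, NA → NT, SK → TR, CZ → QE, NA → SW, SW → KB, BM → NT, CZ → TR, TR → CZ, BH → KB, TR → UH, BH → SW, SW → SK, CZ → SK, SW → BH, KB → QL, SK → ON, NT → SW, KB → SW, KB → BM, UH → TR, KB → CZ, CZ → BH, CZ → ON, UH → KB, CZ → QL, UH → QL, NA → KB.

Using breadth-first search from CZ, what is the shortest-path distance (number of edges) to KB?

Level 0: CZ
Level 1: BH, NA, ON, QE, QL, SK, TR
Level 2: KB, NT, SW, UH
Level 3: BM
KB first appears at level 2.

2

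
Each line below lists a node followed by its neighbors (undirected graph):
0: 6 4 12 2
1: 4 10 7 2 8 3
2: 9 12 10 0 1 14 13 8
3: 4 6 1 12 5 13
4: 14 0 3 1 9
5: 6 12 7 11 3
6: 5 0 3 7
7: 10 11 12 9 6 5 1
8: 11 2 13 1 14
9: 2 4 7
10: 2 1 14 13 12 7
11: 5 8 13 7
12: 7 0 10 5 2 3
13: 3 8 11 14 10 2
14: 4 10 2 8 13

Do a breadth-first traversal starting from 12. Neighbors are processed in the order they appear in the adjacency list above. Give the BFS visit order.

12 -> 7 -> 0 -> 10 -> 5 -> 2 -> 3 -> 11 -> 9 -> 6 -> 1 -> 4 -> 14 -> 13 -> 8

Visit 12; enqueue 7, 0, 10, 5, 2, 3 → queue [7, 0, 10, 5, 2, 3]
Visit 7; enqueue 11, 9, 6, 1 → queue [0, 10, 5, 2, 3, 11, 9, 6, 1]
Visit 0; enqueue 4 → queue [10, 5, 2, 3, 11, 9, 6, 1, 4]
Visit 10; enqueue 14, 13 → queue [5, 2, 3, 11, 9, 6, 1, 4, 14, 13]
Visit 5 → queue [2, 3, 11, 9, 6, 1, 4, 14, 13]
Visit 2; enqueue 8 → queue [3, 11, 9, 6, 1, 4, 14, 13, 8]
Visit 3 → queue [11, 9, 6, 1, 4, 14, 13, 8]
Visit 11 → queue [9, 6, 1, 4, 14, 13, 8]
Visit 9 → queue [6, 1, 4, 14, 13, 8]
Visit 6 → queue [1, 4, 14, 13, 8]
Visit 1 → queue [4, 14, 13, 8]
Visit 4 → queue [14, 13, 8]
Visit 14 → queue [13, 8]
Visit 13 → queue [8]
Visit 8 → queue []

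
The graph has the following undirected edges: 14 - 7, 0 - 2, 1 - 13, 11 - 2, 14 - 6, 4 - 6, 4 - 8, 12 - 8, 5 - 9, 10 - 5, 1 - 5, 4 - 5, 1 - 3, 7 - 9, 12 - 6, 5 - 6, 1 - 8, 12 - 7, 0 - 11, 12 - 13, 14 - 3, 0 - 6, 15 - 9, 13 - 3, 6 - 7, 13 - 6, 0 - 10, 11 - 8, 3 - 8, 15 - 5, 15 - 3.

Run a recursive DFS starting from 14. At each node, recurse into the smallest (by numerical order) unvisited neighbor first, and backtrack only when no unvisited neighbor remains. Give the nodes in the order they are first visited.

Visit 14
14 → 3
3 → 1
1 → 5
5 → 4
4 → 6
6 → 0
0 → 2
2 → 11
11 → 8
8 → 12
12 → 7
7 → 9
9 → 15
12 → 13
0 → 10

14 3 1 5 4 6 0 2 11 8 12 7 9 15 13 10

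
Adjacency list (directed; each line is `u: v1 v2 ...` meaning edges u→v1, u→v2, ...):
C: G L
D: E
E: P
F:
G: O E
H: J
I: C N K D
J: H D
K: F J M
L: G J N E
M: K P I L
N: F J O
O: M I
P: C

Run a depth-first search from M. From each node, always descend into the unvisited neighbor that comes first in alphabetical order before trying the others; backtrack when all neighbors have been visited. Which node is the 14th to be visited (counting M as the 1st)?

K

Visit M
M → I
I → C
C → G
G → E
E → P
G → O
C → L
L → J
J → D
J → H
L → N
N → F
I → K

Visit order: M, I, C, G, E, P, O, L, J, D, H, N, F, K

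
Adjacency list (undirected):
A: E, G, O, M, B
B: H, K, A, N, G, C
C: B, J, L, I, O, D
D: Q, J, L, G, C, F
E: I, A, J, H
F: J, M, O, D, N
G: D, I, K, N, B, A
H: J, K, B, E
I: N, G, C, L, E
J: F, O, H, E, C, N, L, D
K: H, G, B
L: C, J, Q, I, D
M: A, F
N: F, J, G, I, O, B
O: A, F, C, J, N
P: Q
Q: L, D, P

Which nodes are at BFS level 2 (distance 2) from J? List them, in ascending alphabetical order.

Level 0: J
Level 1: C, D, E, F, H, L, N, O
Level 2: A, B, G, I, K, M, Q
Level 3: P

A, B, G, I, K, M, Q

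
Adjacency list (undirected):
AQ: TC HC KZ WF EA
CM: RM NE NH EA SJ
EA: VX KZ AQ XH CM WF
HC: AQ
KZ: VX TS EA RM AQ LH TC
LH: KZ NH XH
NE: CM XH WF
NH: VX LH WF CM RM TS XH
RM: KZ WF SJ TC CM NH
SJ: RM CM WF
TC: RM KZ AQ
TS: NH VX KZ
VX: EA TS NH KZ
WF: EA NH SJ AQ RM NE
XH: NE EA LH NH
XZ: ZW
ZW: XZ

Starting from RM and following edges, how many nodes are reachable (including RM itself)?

15

BFS from RM visits: RM, WF, TC, SJ, NH, KZ, CM, NE, EA, AQ, XH, VX, TS, LH, HC
Reachable nodes: 15 of 17 total.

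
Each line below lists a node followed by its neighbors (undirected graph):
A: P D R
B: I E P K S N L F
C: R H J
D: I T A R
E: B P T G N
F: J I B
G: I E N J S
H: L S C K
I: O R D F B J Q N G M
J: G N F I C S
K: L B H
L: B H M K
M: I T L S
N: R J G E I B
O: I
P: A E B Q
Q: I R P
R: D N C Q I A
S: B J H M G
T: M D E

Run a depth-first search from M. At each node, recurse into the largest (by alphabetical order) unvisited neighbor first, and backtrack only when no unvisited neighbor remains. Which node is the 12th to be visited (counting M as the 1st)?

Visit M
M → T
T → E
E → P
P → Q
Q → R
R → N
N → J
J → S
S → H
H → L
L → K
K → B
B → I
I → O
I → G
I → F
I → D
D → A
H → C

Visit order: M, T, E, P, Q, R, N, J, S, H, L, K, B, I, O, G, F, D, A, C

K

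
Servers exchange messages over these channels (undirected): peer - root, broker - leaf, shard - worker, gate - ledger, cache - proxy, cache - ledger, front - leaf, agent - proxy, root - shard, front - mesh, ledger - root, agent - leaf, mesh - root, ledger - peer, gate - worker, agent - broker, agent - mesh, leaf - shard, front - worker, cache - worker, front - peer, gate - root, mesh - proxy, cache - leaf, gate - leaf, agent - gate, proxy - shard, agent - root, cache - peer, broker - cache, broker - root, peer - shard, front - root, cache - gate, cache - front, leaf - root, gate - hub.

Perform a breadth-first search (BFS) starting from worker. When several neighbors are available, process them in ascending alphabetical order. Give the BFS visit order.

Visit worker; enqueue cache, front, gate, shard → queue [cache, front, gate, shard]
Visit cache; enqueue broker, leaf, ledger, peer, proxy → queue [front, gate, shard, broker, leaf, ledger, peer, proxy]
Visit front; enqueue mesh, root → queue [gate, shard, broker, leaf, ledger, peer, proxy, mesh, root]
Visit gate; enqueue agent, hub → queue [shard, broker, leaf, ledger, peer, proxy, mesh, root, agent, hub]
Visit shard → queue [broker, leaf, ledger, peer, proxy, mesh, root, agent, hub]
Visit broker → queue [leaf, ledger, peer, proxy, mesh, root, agent, hub]
Visit leaf → queue [ledger, peer, proxy, mesh, root, agent, hub]
Visit ledger → queue [peer, proxy, mesh, root, agent, hub]
Visit peer → queue [proxy, mesh, root, agent, hub]
Visit proxy → queue [mesh, root, agent, hub]
Visit mesh → queue [root, agent, hub]
Visit root → queue [agent, hub]
Visit agent → queue [hub]
Visit hub → queue []

worker, cache, front, gate, shard, broker, leaf, ledger, peer, proxy, mesh, root, agent, hub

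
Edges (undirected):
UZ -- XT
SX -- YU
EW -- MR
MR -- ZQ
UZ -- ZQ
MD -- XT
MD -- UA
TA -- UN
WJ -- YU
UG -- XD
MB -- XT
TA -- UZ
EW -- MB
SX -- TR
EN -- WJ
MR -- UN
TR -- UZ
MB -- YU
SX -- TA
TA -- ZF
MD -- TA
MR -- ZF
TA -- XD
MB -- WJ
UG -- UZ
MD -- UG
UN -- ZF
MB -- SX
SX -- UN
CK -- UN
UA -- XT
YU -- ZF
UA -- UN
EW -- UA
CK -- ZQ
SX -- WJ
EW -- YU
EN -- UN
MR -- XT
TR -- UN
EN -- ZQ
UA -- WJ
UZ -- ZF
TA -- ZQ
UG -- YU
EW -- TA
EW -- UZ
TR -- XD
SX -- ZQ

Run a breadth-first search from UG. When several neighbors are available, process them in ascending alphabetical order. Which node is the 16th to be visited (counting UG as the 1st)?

UN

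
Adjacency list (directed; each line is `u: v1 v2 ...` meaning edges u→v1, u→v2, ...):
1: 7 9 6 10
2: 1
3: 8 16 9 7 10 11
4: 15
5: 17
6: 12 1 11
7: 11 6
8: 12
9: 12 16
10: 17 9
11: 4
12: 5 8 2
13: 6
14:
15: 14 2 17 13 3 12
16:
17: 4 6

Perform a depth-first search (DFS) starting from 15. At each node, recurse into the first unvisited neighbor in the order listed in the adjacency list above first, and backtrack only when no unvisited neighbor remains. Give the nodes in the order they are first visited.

15, 14, 2, 1, 7, 11, 4, 6, 12, 5, 17, 8, 9, 16, 10, 13, 3

Visit 15
15 → 14
15 → 2
2 → 1
1 → 7
7 → 11
11 → 4
7 → 6
6 → 12
12 → 5
5 → 17
12 → 8
1 → 9
9 → 16
1 → 10
15 → 13
15 → 3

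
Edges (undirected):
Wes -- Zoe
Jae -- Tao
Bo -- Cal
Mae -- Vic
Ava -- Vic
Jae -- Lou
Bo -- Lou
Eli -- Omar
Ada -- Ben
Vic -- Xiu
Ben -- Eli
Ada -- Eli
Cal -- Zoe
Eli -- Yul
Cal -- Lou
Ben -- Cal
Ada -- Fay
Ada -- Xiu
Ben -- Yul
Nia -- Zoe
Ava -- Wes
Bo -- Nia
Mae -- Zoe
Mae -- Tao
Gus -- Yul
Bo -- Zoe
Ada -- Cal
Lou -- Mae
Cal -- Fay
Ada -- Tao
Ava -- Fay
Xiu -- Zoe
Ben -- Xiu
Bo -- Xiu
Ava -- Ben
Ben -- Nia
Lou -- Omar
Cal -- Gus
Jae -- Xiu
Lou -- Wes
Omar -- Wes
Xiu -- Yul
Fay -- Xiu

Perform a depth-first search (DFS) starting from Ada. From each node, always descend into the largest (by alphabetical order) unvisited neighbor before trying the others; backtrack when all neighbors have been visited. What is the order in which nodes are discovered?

Visit Ada
Ada → Xiu
Xiu → Zoe
Zoe → Wes
Wes → Omar
Omar → Lou
Lou → Mae
Mae → Vic
Vic → Ava
Ava → Fay
Fay → Cal
Cal → Gus
Gus → Yul
Yul → Eli
Eli → Ben
Ben → Nia
Nia → Bo
Mae → Tao
Tao → Jae

Ada → Xiu → Zoe → Wes → Omar → Lou → Mae → Vic → Ava → Fay → Cal → Gus → Yul → Eli → Ben → Nia → Bo → Tao → Jae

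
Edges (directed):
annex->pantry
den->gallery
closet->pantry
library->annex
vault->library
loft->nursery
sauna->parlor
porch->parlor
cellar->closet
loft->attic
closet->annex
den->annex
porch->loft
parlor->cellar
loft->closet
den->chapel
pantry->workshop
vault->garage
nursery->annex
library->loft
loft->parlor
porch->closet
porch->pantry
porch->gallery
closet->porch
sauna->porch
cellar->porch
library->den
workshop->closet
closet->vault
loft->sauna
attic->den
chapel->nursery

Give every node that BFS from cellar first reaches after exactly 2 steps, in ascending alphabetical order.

annex, gallery, loft, pantry, parlor, vault

Level 0: cellar
Level 1: closet, porch
Level 2: annex, gallery, loft, pantry, parlor, vault
Level 3: attic, garage, library, nursery, sauna, workshop
Level 4: den
Level 5: chapel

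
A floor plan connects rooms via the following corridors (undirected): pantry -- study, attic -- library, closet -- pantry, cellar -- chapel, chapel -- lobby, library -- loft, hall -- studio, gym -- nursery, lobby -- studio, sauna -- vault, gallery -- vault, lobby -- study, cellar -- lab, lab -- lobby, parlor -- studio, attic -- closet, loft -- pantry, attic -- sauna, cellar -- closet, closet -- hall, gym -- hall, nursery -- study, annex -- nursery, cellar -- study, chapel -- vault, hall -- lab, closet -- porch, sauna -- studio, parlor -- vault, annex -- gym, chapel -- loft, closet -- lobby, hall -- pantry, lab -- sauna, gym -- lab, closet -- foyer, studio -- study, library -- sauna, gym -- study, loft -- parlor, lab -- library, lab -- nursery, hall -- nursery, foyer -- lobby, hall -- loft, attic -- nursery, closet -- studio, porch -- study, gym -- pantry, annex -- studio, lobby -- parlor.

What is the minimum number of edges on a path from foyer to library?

3

Level 0: foyer
Level 1: closet, lobby
Level 2: attic, cellar, chapel, hall, lab, pantry, parlor, porch, studio, study
Level 3: annex, gym, library, loft, nursery, sauna, vault
Level 4: gallery
library first appears at level 3.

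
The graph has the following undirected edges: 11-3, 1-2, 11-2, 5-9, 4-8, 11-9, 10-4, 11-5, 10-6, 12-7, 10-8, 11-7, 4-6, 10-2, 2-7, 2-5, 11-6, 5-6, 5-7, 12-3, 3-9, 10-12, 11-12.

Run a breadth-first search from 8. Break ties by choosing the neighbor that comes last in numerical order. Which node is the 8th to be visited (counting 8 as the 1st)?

7

Visit 8; enqueue 10, 4 → queue [10, 4]
Visit 10; enqueue 12, 6, 2 → queue [4, 12, 6, 2]
Visit 4 → queue [12, 6, 2]
Visit 12; enqueue 11, 7, 3 → queue [6, 2, 11, 7, 3]
Visit 6; enqueue 5 → queue [2, 11, 7, 3, 5]
Visit 2; enqueue 1 → queue [11, 7, 3, 5, 1]
Visit 11; enqueue 9 → queue [7, 3, 5, 1, 9]
Visit 7 → queue [3, 5, 1, 9]
Visit 3 → queue [5, 1, 9]
Visit 5 → queue [1, 9]
Visit 1 → queue [9]
Visit 9 → queue []

Visit order: 8, 10, 4, 12, 6, 2, 11, 7, 3, 5, 1, 9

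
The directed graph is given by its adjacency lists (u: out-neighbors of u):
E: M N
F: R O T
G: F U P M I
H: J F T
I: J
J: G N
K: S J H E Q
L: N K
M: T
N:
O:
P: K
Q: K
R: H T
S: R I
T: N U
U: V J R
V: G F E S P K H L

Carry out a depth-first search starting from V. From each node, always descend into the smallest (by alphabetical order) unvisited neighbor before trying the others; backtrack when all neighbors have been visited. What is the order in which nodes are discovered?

Visit V
V → E
E → M
M → T
T → N
T → U
U → J
J → G
G → F
F → O
F → R
R → H
G → I
G → P
P → K
K → Q
K → S
V → L

V → E → M → T → N → U → J → G → F → O → R → H → I → P → K → Q → S → L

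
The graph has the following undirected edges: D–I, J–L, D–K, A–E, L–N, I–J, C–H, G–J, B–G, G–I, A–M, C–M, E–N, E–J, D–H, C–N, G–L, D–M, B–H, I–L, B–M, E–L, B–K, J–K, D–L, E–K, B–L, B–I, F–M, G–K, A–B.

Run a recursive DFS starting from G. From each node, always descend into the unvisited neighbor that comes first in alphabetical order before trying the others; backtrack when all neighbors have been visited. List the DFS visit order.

G B A E J I D H C M F N L K

Visit G
G → B
B → A
A → E
E → J
J → I
I → D
D → H
H → C
C → M
M → F
C → N
N → L
D → K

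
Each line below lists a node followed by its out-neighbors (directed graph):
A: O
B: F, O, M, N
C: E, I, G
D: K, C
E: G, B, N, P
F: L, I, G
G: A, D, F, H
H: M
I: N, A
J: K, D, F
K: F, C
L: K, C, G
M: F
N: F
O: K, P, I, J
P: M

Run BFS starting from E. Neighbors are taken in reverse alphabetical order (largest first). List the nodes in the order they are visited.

Visit E; enqueue P, N, G, B → queue [P, N, G, B]
Visit P; enqueue M → queue [N, G, B, M]
Visit N; enqueue F → queue [G, B, M, F]
Visit G; enqueue H, D, A → queue [B, M, F, H, D, A]
Visit B; enqueue O → queue [M, F, H, D, A, O]
Visit M → queue [F, H, D, A, O]
Visit F; enqueue L, I → queue [H, D, A, O, L, I]
Visit H → queue [D, A, O, L, I]
Visit D; enqueue K, C → queue [A, O, L, I, K, C]
Visit A → queue [O, L, I, K, C]
Visit O; enqueue J → queue [L, I, K, C, J]
Visit L → queue [I, K, C, J]
Visit I → queue [K, C, J]
Visit K → queue [C, J]
Visit C → queue [J]
Visit J → queue []

E → P → N → G → B → M → F → H → D → A → O → L → I → K → C → J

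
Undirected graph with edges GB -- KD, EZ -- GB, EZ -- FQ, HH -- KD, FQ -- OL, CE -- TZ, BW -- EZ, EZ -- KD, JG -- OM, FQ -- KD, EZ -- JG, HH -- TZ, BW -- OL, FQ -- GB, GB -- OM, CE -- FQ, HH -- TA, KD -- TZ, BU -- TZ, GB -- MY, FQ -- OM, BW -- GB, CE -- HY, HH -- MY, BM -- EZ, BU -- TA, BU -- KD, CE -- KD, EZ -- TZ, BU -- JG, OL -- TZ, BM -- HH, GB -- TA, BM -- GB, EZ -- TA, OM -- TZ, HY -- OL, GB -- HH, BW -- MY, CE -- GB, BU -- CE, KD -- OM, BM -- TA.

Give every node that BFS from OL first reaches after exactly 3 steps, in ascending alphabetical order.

Level 0: OL
Level 1: BW, FQ, HY, TZ
Level 2: BU, CE, EZ, GB, HH, KD, MY, OM
Level 3: BM, JG, TA

BM, JG, TA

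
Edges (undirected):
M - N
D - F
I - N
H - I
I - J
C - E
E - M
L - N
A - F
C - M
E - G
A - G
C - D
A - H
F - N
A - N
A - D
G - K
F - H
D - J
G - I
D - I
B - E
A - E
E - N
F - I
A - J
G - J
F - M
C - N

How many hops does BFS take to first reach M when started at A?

2

Level 0: A
Level 1: D, E, F, G, H, J, N
Level 2: B, C, I, K, L, M
M first appears at level 2.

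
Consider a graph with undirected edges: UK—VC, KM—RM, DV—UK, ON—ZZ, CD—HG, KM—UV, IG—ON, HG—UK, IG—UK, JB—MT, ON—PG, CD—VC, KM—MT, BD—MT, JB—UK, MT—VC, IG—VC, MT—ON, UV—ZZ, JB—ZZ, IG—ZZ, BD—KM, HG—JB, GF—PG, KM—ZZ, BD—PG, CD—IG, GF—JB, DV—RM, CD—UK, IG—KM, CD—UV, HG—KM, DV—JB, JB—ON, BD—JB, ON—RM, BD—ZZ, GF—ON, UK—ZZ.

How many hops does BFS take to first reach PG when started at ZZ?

2

Level 0: ZZ
Level 1: BD, IG, JB, KM, ON, UK, UV
Level 2: CD, DV, GF, HG, MT, PG, RM, VC
PG first appears at level 2.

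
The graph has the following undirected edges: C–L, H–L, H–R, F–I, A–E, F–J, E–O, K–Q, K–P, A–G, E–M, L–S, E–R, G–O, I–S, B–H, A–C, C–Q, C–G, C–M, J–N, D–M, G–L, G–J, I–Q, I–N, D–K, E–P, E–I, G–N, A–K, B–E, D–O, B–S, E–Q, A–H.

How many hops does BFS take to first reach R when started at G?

3

Level 0: G
Level 1: A, C, J, L, N, O
Level 2: D, E, F, H, I, K, M, Q, S
Level 3: B, P, R
R first appears at level 3.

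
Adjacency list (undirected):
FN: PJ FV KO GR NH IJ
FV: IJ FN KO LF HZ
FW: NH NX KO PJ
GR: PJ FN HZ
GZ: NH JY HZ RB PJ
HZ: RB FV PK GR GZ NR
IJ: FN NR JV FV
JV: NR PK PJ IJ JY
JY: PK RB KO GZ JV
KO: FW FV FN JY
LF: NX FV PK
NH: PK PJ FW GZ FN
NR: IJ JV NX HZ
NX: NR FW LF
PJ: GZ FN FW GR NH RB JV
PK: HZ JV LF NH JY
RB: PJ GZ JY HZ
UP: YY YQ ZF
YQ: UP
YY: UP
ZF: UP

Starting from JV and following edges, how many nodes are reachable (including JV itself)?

17

BFS from JV visits: JV, NR, PK, PJ, IJ, JY, NX, HZ, LF, NH, GZ, FN, FW, GR, RB, FV, KO
Reachable nodes: 17 of 21 total.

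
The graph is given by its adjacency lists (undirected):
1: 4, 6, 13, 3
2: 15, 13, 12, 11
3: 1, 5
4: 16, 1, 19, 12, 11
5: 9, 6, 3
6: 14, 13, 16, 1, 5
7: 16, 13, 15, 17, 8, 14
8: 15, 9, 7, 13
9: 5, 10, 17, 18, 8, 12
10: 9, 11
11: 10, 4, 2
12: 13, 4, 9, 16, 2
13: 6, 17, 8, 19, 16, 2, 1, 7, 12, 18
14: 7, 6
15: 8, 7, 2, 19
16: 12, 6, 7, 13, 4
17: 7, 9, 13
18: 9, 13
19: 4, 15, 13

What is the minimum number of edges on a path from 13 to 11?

2

Level 0: 13
Level 1: 1, 2, 6, 7, 8, 12, 16, 17, 18, 19
Level 2: 3, 4, 5, 9, 11, 14, 15
Level 3: 10
11 first appears at level 2.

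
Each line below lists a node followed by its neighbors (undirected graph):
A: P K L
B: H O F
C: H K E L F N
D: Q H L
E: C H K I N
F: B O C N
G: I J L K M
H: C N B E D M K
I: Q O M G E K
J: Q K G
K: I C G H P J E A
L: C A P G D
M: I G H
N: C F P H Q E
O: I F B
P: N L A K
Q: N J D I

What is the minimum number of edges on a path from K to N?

2

Level 0: K
Level 1: A, C, E, G, H, I, J, P
Level 2: B, D, F, L, M, N, O, Q
N first appears at level 2.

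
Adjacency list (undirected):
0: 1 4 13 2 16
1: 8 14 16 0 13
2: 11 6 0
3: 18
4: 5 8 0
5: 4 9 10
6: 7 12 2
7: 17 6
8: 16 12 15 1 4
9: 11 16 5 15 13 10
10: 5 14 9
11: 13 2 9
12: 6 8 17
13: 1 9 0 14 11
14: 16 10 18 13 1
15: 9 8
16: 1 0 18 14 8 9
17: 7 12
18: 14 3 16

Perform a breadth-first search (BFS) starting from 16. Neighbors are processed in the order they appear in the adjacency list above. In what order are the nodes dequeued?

Visit 16; enqueue 1, 0, 18, 14, 8, 9 → queue [1, 0, 18, 14, 8, 9]
Visit 1; enqueue 13 → queue [0, 18, 14, 8, 9, 13]
Visit 0; enqueue 4, 2 → queue [18, 14, 8, 9, 13, 4, 2]
Visit 18; enqueue 3 → queue [14, 8, 9, 13, 4, 2, 3]
Visit 14; enqueue 10 → queue [8, 9, 13, 4, 2, 3, 10]
Visit 8; enqueue 12, 15 → queue [9, 13, 4, 2, 3, 10, 12, 15]
Visit 9; enqueue 11, 5 → queue [13, 4, 2, 3, 10, 12, 15, 11, 5]
Visit 13 → queue [4, 2, 3, 10, 12, 15, 11, 5]
Visit 4 → queue [2, 3, 10, 12, 15, 11, 5]
Visit 2; enqueue 6 → queue [3, 10, 12, 15, 11, 5, 6]
Visit 3 → queue [10, 12, 15, 11, 5, 6]
Visit 10 → queue [12, 15, 11, 5, 6]
Visit 12; enqueue 17 → queue [15, 11, 5, 6, 17]
Visit 15 → queue [11, 5, 6, 17]
Visit 11 → queue [5, 6, 17]
Visit 5 → queue [6, 17]
Visit 6; enqueue 7 → queue [17, 7]
Visit 17 → queue [7]
Visit 7 → queue []

16 → 1 → 0 → 18 → 14 → 8 → 9 → 13 → 4 → 2 → 3 → 10 → 12 → 15 → 11 → 5 → 6 → 17 → 7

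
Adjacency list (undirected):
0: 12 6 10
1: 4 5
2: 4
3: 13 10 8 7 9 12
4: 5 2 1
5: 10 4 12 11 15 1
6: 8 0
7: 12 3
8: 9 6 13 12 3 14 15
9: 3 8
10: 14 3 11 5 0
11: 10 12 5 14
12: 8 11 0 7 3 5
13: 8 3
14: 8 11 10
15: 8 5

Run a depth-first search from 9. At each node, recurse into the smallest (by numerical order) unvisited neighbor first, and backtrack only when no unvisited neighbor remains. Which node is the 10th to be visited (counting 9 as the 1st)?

Visit 9
9 → 3
3 → 7
7 → 12
12 → 0
0 → 6
6 → 8
8 → 13
8 → 14
14 → 10
10 → 5
5 → 1
1 → 4
4 → 2
5 → 11
5 → 15

Visit order: 9, 3, 7, 12, 0, 6, 8, 13, 14, 10, 5, 1, 4, 2, 11, 15

10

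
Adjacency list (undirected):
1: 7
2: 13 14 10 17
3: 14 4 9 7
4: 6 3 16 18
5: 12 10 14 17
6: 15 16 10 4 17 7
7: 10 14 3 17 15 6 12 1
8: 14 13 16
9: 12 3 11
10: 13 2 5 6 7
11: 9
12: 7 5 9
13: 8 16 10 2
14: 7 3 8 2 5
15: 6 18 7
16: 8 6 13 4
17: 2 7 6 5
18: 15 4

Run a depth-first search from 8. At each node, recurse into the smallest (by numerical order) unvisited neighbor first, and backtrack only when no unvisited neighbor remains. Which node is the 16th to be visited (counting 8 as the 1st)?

9

Visit 8
8 → 13
13 → 2
2 → 10
10 → 5
5 → 12
12 → 7
7 → 1
7 → 3
3 → 4
4 → 6
6 → 15
15 → 18
6 → 16
6 → 17
3 → 9
9 → 11
3 → 14

Visit order: 8, 13, 2, 10, 5, 12, 7, 1, 3, 4, 6, 15, 18, 16, 17, 9, 11, 14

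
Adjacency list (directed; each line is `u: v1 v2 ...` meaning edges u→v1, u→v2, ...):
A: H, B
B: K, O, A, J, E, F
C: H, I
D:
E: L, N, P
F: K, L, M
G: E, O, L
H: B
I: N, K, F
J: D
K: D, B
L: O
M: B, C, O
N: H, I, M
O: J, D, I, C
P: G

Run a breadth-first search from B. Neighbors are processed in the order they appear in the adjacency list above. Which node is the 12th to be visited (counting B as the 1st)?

Visit B; enqueue K, O, A, J, E, F → queue [K, O, A, J, E, F]
Visit K; enqueue D → queue [O, A, J, E, F, D]
Visit O; enqueue I, C → queue [A, J, E, F, D, I, C]
Visit A; enqueue H → queue [J, E, F, D, I, C, H]
Visit J → queue [E, F, D, I, C, H]
Visit E; enqueue L, N, P → queue [F, D, I, C, H, L, N, P]
Visit F; enqueue M → queue [D, I, C, H, L, N, P, M]
Visit D → queue [I, C, H, L, N, P, M]
Visit I → queue [C, H, L, N, P, M]
Visit C → queue [H, L, N, P, M]
Visit H → queue [L, N, P, M]
Visit L → queue [N, P, M]
Visit N → queue [P, M]
Visit P; enqueue G → queue [M, G]
Visit M → queue [G]
Visit G → queue []

Visit order: B, K, O, A, J, E, F, D, I, C, H, L, N, P, M, G

L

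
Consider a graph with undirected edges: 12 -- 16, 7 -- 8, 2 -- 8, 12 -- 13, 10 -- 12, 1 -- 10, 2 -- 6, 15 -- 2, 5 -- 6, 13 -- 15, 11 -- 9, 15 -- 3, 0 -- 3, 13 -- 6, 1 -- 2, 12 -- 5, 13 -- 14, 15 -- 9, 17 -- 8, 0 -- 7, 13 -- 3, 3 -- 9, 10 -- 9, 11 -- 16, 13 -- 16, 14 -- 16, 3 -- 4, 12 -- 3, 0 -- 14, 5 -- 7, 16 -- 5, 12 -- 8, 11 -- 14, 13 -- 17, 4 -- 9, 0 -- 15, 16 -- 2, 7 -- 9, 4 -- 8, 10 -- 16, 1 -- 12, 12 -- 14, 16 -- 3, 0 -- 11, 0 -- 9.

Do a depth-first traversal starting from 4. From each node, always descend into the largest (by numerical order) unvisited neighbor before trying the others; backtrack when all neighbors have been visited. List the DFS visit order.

Visit 4
4 → 9
9 → 15
15 → 13
13 → 17
17 → 8
8 → 12
12 → 16
16 → 14
14 → 11
11 → 0
0 → 7
7 → 5
5 → 6
6 → 2
2 → 1
1 → 10
0 → 3

4, 9, 15, 13, 17, 8, 12, 16, 14, 11, 0, 7, 5, 6, 2, 1, 10, 3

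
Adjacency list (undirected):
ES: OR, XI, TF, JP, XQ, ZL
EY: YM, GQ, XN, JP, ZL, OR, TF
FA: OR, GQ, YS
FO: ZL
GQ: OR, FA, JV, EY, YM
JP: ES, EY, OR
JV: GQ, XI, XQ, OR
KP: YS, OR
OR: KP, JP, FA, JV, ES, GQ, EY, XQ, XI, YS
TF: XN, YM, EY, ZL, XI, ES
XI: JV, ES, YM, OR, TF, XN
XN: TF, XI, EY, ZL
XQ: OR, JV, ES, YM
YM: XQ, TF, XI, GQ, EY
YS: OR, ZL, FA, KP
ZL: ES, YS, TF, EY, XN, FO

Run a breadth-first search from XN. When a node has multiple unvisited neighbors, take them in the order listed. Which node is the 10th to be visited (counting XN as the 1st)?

GQ

Visit XN; enqueue TF, XI, EY, ZL → queue [TF, XI, EY, ZL]
Visit TF; enqueue YM, ES → queue [XI, EY, ZL, YM, ES]
Visit XI; enqueue JV, OR → queue [EY, ZL, YM, ES, JV, OR]
Visit EY; enqueue GQ, JP → queue [ZL, YM, ES, JV, OR, GQ, JP]
Visit ZL; enqueue YS, FO → queue [YM, ES, JV, OR, GQ, JP, YS, FO]
Visit YM; enqueue XQ → queue [ES, JV, OR, GQ, JP, YS, FO, XQ]
Visit ES → queue [JV, OR, GQ, JP, YS, FO, XQ]
Visit JV → queue [OR, GQ, JP, YS, FO, XQ]
Visit OR; enqueue KP, FA → queue [GQ, JP, YS, FO, XQ, KP, FA]
Visit GQ → queue [JP, YS, FO, XQ, KP, FA]
Visit JP → queue [YS, FO, XQ, KP, FA]
Visit YS → queue [FO, XQ, KP, FA]
Visit FO → queue [XQ, KP, FA]
Visit XQ → queue [KP, FA]
Visit KP → queue [FA]
Visit FA → queue []

Visit order: XN, TF, XI, EY, ZL, YM, ES, JV, OR, GQ, JP, YS, FO, XQ, KP, FA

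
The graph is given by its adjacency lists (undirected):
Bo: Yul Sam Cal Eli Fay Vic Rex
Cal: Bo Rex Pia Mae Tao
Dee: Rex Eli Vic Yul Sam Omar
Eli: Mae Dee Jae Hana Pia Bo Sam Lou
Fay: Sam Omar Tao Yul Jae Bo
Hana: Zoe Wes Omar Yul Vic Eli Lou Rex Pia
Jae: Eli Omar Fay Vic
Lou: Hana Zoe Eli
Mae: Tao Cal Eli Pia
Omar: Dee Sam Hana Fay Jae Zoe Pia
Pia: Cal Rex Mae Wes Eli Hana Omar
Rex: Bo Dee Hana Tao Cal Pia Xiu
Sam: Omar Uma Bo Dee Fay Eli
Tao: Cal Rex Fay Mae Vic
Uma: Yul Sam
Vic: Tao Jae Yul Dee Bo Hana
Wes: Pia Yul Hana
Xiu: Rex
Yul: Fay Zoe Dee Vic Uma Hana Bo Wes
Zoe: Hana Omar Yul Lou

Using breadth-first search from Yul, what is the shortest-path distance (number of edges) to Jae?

Level 0: Yul
Level 1: Bo, Dee, Fay, Hana, Uma, Vic, Wes, Zoe
Level 2: Cal, Eli, Jae, Lou, Omar, Pia, Rex, Sam, Tao
Level 3: Mae, Xiu
Jae first appears at level 2.

2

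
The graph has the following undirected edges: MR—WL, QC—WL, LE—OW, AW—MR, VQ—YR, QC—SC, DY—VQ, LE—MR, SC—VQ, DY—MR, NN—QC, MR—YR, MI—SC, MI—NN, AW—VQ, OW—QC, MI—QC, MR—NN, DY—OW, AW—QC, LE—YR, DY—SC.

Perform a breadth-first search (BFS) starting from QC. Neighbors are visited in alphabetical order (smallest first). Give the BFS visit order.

QC, AW, MI, NN, OW, SC, WL, MR, VQ, DY, LE, YR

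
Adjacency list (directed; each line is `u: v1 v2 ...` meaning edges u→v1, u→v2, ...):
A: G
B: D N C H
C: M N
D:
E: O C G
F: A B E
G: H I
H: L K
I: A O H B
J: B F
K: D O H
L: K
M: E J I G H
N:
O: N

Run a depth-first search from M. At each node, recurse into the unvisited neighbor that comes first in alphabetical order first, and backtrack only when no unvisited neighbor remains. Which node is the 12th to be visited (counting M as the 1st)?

Visit M
M → E
E → C
C → N
E → G
G → H
H → K
K → D
K → O
H → L
G → I
I → A
I → B
M → J
J → F

Visit order: M, E, C, N, G, H, K, D, O, L, I, A, B, J, F

A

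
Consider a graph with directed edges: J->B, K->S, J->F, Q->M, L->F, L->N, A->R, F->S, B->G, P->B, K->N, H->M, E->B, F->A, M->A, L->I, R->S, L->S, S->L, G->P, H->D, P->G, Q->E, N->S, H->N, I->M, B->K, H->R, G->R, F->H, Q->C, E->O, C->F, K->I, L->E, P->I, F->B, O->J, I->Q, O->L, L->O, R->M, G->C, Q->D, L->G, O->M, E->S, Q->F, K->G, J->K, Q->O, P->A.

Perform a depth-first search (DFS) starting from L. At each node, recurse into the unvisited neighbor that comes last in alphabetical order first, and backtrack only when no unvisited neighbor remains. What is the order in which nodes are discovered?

L, S, O, M, A, R, J, K, N, I, Q, F, H, D, B, G, P, C, E

Visit L
L → S
L → O
O → M
M → A
A → R
O → J
J → K
K → N
K → I
I → Q
Q → F
F → H
H → D
F → B
B → G
G → P
G → C
Q → E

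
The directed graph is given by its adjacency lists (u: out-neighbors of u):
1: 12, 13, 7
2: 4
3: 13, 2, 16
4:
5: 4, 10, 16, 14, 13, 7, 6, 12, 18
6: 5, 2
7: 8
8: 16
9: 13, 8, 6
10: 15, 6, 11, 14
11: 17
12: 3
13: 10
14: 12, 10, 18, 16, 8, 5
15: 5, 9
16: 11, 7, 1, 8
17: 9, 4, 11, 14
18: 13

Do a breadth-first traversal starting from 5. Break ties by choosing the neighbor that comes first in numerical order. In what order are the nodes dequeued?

5 -> 4 -> 6 -> 7 -> 10 -> 12 -> 13 -> 14 -> 16 -> 18 -> 2 -> 8 -> 11 -> 15 -> 3 -> 1 -> 17 -> 9

Visit 5; enqueue 4, 6, 7, 10, 12, 13, 14, 16, 18 → queue [4, 6, 7, 10, 12, 13, 14, 16, 18]
Visit 4 → queue [6, 7, 10, 12, 13, 14, 16, 18]
Visit 6; enqueue 2 → queue [7, 10, 12, 13, 14, 16, 18, 2]
Visit 7; enqueue 8 → queue [10, 12, 13, 14, 16, 18, 2, 8]
Visit 10; enqueue 11, 15 → queue [12, 13, 14, 16, 18, 2, 8, 11, 15]
Visit 12; enqueue 3 → queue [13, 14, 16, 18, 2, 8, 11, 15, 3]
Visit 13 → queue [14, 16, 18, 2, 8, 11, 15, 3]
Visit 14 → queue [16, 18, 2, 8, 11, 15, 3]
Visit 16; enqueue 1 → queue [18, 2, 8, 11, 15, 3, 1]
Visit 18 → queue [2, 8, 11, 15, 3, 1]
Visit 2 → queue [8, 11, 15, 3, 1]
Visit 8 → queue [11, 15, 3, 1]
Visit 11; enqueue 17 → queue [15, 3, 1, 17]
Visit 15; enqueue 9 → queue [3, 1, 17, 9]
Visit 3 → queue [1, 17, 9]
Visit 1 → queue [17, 9]
Visit 17 → queue [9]
Visit 9 → queue []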